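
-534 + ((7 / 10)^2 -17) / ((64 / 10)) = -343411 / 640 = -536.58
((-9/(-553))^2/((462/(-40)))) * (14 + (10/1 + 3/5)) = -13284/23547293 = -0.00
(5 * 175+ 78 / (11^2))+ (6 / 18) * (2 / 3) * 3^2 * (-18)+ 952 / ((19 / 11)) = 3197455 / 2299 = 1390.80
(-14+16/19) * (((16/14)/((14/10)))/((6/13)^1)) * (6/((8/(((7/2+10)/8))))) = -219375/7448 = -29.45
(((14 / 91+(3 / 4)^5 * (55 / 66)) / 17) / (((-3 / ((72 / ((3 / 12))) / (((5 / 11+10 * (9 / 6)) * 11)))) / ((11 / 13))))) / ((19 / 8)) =-308913 / 74238320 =-0.00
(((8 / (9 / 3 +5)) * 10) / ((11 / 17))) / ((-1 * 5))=-34 / 11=-3.09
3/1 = 3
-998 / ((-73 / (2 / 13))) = 1996 / 949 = 2.10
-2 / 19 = -0.11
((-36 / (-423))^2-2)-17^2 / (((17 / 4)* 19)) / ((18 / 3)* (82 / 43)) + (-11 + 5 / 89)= -6087510259 / 459456537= -13.25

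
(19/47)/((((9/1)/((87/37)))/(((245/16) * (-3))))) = -134995/27824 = -4.85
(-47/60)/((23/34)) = -799/690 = -1.16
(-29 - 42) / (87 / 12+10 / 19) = -9.13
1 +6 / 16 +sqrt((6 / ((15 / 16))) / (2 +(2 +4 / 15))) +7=9.60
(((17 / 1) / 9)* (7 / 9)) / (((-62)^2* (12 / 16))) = 119 / 233523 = 0.00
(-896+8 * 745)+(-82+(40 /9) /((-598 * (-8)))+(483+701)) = 33185417 /5382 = 6166.00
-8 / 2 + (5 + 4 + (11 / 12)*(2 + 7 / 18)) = 1553 / 216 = 7.19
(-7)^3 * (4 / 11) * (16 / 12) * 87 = -159152 / 11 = -14468.36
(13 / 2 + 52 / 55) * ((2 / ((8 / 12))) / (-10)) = -2457 / 1100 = -2.23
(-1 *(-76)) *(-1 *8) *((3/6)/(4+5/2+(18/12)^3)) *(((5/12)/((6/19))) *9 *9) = -259920/79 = -3290.13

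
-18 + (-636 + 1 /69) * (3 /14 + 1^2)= -109057 /138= -790.27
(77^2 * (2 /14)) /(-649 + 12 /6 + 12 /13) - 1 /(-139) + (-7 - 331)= -396123948 /1167461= -339.30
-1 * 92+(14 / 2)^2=-43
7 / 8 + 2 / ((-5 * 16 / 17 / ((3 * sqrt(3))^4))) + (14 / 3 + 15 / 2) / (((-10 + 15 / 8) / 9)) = -83831 / 260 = -322.43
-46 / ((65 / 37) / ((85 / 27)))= -28934 / 351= -82.43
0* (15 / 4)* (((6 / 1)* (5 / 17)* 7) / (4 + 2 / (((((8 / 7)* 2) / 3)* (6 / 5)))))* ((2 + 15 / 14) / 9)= 0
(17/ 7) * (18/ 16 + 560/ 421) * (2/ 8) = 140573/ 94304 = 1.49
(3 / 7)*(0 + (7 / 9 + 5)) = 52 / 21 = 2.48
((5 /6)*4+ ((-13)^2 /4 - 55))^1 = -9.42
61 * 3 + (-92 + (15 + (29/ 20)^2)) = 43241/ 400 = 108.10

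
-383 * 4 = -1532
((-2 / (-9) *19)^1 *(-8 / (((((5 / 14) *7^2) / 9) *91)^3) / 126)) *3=-32832 / 226165496375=-0.00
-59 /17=-3.47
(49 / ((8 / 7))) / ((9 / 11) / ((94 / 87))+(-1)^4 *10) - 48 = -39965 / 908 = -44.01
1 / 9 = 0.11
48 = 48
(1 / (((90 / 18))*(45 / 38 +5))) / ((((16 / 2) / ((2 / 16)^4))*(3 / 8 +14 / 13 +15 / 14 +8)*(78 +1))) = 1729 / 1456399001600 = 0.00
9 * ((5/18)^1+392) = 7061/2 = 3530.50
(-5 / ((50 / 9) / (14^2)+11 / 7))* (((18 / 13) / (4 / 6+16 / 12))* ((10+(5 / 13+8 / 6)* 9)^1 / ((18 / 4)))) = -2919420 / 238459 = -12.24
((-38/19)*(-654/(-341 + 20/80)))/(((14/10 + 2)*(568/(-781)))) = 35970/23171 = 1.55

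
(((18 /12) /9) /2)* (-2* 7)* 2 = -2.33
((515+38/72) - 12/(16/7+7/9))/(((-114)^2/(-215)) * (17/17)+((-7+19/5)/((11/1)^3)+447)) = 1017222426715/768569632668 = 1.32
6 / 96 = 1 / 16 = 0.06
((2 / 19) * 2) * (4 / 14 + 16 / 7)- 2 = -194 / 133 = -1.46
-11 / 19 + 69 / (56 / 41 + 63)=24722 / 50141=0.49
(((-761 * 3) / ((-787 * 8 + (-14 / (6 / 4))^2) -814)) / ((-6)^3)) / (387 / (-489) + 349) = -124043 / 28699569184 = -0.00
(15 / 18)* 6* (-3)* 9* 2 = -270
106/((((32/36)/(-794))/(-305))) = 57757545/2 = 28878772.50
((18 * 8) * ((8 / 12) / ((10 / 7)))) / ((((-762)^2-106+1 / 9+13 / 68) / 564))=115976448 / 1776447205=0.07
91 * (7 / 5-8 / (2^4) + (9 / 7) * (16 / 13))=225.90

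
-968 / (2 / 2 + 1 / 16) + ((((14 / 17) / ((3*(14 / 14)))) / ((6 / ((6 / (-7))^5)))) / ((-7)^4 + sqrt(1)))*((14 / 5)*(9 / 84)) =-223306062088 / 245106085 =-911.06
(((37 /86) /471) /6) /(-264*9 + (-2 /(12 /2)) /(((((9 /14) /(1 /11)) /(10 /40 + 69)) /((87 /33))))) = -13431 /210374864530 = -0.00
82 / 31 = 2.65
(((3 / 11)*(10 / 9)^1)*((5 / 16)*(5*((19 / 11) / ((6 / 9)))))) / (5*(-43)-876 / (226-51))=-415625 / 74537936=-0.01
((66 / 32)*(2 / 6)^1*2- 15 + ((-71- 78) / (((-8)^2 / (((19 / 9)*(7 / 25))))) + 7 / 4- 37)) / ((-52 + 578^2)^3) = -723617 / 536693967389963059200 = -0.00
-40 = -40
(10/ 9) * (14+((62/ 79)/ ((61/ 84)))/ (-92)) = 15504160/ 997533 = 15.54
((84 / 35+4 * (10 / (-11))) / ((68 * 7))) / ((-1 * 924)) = 1 / 355740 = 0.00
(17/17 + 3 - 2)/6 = 1/3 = 0.33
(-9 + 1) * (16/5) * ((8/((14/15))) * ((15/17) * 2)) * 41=-1889280/119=-15876.30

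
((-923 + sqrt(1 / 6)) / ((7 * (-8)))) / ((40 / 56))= 923 / 40-sqrt(6) / 240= 23.06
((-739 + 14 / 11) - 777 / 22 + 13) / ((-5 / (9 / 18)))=16721 / 220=76.00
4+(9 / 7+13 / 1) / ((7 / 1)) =296 / 49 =6.04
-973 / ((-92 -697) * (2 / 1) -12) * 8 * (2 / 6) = 3892 / 2385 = 1.63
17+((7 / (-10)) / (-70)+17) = 3401 / 100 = 34.01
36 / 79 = 0.46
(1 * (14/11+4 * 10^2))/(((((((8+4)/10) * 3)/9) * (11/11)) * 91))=11035/1001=11.02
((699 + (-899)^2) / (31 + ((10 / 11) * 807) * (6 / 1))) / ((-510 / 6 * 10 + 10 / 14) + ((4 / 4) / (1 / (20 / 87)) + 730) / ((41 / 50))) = 44434333020 / 10041694057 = 4.42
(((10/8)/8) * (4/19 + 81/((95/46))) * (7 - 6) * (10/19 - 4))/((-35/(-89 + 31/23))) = -2225124/41515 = -53.60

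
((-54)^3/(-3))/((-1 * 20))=-13122/5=-2624.40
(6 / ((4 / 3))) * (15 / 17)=135 / 34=3.97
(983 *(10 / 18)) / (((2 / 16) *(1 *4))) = 9830 / 9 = 1092.22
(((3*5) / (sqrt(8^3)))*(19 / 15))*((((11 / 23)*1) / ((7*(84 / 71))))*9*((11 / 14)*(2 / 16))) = 489687*sqrt(2) / 16156672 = 0.04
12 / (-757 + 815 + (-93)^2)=12 / 8707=0.00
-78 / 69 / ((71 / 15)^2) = -5850 / 115943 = -0.05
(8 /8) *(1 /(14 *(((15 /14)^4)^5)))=5976303958948914397184 /332525673007965087890625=0.02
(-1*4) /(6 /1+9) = -4 /15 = -0.27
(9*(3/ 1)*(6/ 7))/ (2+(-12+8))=-81/ 7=-11.57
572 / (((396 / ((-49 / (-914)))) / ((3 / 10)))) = 637 / 27420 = 0.02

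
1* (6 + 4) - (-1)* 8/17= 178/17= 10.47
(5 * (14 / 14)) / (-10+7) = -5 / 3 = -1.67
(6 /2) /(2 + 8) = 3 /10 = 0.30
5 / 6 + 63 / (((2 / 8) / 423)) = 639581 / 6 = 106596.83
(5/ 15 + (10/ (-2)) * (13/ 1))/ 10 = -97/ 15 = -6.47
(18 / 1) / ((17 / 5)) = 90 / 17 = 5.29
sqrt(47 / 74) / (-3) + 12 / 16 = 3 / 4 - sqrt(3478) / 222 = 0.48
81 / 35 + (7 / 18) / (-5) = 1409 / 630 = 2.24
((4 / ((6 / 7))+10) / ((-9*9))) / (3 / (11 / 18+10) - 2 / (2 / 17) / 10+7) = -84040 / 2591109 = -0.03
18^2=324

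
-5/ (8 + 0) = -5/ 8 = -0.62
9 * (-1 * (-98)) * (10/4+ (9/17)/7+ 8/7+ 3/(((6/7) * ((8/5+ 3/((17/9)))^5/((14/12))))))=3290.64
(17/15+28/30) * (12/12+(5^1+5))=341/15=22.73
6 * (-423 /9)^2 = 13254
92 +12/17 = 1576/17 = 92.71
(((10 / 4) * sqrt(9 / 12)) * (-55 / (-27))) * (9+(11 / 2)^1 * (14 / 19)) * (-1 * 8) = -136400 * sqrt(3) / 513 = -460.53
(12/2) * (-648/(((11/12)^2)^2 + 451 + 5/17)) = -1370566656/159335489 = -8.60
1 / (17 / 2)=0.12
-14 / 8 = -7 / 4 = -1.75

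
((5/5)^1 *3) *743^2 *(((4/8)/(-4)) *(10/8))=-8280735/32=-258772.97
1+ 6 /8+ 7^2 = 203 /4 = 50.75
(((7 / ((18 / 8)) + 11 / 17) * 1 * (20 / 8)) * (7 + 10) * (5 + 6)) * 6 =31625 / 3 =10541.67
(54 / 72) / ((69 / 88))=22 / 23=0.96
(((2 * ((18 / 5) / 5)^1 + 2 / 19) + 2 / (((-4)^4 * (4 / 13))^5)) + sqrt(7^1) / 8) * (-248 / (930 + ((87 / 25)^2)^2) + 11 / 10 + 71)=134.83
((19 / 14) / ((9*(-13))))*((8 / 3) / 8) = -0.00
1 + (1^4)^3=2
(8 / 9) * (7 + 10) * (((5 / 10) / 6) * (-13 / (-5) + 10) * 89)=21182 / 15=1412.13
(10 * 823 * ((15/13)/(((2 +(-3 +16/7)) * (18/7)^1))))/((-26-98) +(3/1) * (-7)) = -201635/10179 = -19.81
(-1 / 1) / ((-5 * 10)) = 1 / 50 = 0.02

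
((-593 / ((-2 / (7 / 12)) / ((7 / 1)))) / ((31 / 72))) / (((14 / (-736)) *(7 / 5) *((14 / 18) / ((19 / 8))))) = -69968070 / 217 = -322433.50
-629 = -629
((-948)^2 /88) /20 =56169 /110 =510.63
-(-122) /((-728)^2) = 61 /264992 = 0.00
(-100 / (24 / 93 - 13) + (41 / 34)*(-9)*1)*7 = -56497 / 2686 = -21.03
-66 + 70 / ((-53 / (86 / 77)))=-39338 / 583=-67.48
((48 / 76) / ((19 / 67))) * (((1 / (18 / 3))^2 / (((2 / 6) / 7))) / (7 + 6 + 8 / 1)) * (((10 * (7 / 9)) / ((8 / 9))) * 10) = 5.41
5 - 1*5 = 0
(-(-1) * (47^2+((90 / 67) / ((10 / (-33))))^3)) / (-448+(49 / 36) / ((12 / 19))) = -275696954208 / 57928457615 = -4.76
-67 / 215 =-0.31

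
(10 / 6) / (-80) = -1 / 48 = -0.02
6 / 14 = 3 / 7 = 0.43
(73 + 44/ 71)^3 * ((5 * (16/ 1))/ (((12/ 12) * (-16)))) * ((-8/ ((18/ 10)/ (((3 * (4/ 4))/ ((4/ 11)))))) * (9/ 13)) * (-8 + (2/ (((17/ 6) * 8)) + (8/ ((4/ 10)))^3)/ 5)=6377320497213495885/ 79098331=80625222006.44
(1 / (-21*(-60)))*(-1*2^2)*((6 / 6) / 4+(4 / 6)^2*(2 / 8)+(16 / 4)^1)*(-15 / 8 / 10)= 0.00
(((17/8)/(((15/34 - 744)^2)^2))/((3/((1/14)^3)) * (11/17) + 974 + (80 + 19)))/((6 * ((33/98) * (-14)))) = -168962983/4399599478372074633507147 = -0.00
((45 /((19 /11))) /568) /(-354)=-165 /1273456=-0.00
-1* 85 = -85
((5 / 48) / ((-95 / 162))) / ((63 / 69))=-207 / 1064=-0.19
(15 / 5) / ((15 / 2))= 2 / 5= 0.40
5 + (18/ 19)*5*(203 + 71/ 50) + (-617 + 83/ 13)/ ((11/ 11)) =447922/ 1235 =362.69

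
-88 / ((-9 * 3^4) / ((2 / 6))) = 88 / 2187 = 0.04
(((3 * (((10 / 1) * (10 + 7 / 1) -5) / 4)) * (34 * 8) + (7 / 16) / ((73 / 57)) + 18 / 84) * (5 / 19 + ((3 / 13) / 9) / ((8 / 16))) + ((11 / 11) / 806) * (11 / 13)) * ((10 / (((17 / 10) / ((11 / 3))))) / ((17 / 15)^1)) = 201429.88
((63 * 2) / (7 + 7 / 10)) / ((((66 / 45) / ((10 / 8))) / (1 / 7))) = 3375 / 1694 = 1.99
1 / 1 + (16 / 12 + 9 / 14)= 125 / 42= 2.98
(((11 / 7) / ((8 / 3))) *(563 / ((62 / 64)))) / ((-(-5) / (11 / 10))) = 408738 / 5425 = 75.34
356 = 356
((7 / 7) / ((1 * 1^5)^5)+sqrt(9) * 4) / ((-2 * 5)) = -13 / 10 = -1.30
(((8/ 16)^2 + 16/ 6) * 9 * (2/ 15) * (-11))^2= 5929/ 4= 1482.25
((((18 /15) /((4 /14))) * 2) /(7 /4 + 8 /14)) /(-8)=-147 /325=-0.45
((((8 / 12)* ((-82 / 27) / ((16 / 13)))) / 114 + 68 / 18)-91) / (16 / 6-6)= 3222173 / 123120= 26.17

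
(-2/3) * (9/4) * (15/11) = -45/22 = -2.05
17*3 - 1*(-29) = 80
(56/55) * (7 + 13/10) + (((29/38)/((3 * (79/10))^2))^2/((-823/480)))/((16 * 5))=726131520659567564/85923480421421775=8.45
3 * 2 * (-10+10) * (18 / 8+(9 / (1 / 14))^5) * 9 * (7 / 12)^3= 0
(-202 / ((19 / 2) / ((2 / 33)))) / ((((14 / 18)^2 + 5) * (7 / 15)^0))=-10908 / 47443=-0.23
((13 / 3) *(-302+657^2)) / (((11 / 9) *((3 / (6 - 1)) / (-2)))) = -56075110 / 11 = -5097737.27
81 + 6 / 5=411 / 5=82.20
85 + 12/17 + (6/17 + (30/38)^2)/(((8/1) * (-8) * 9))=85.70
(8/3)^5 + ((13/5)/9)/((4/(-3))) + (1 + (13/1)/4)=337481/2430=138.88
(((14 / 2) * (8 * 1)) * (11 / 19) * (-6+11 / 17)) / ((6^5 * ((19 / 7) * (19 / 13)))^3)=-5280271997 / 893105773356104257536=-0.00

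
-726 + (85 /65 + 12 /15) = -47053 /65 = -723.89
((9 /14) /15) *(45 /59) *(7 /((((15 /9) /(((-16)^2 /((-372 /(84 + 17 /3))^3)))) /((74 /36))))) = -720209033 /711855945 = -1.01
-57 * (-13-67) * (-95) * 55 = -23826000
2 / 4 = 1 / 2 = 0.50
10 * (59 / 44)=295 / 22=13.41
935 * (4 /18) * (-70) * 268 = -35081200 /9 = -3897911.11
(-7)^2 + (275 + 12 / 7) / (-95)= 30648 / 665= 46.09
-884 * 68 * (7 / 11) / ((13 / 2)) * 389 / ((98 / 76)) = -136703936 / 77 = -1775375.79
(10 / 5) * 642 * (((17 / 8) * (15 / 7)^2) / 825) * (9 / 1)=147339 / 1078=136.68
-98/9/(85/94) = -9212/765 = -12.04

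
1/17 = 0.06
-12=-12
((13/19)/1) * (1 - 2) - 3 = -70/19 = -3.68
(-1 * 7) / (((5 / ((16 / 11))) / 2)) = -224 / 55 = -4.07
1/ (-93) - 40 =-3721/ 93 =-40.01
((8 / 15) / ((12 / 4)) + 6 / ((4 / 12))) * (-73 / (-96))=29857 / 2160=13.82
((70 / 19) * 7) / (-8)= -245 / 76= -3.22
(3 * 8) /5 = 24 /5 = 4.80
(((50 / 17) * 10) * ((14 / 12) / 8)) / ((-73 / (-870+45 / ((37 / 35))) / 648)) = 31503.77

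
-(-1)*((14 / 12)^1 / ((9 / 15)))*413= 14455 / 18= 803.06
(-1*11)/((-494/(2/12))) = 11/2964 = 0.00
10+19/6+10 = 139/6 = 23.17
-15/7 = -2.14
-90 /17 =-5.29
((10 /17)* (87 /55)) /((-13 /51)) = -522 /143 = -3.65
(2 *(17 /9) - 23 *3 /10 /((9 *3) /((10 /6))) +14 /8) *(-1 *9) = -551 /12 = -45.92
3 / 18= 1 / 6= 0.17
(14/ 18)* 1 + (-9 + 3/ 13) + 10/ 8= -3155/ 468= -6.74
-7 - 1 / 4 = -29 / 4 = -7.25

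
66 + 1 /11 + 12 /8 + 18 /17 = 25675 /374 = 68.65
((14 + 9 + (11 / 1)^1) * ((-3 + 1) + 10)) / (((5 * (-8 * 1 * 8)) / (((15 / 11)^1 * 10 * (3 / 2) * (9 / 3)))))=-2295 / 44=-52.16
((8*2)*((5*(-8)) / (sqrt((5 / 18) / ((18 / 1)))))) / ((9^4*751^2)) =-256*sqrt(5) / 411156729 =-0.00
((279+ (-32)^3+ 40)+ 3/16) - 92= -520653/16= -32540.81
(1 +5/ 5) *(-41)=-82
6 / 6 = 1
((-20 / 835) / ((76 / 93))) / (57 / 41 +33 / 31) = -39401 / 3299920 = -0.01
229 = 229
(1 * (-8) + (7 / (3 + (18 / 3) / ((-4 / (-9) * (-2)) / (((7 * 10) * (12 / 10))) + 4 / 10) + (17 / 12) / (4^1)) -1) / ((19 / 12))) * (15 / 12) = -590035 / 56221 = -10.49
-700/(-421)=1.66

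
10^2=100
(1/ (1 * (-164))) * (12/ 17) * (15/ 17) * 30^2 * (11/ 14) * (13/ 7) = -2895750/ 580601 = -4.99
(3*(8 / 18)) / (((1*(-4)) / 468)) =-156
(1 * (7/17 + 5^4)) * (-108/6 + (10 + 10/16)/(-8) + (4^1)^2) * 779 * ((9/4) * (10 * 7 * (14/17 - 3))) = 2570125436865/4624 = 555822975.10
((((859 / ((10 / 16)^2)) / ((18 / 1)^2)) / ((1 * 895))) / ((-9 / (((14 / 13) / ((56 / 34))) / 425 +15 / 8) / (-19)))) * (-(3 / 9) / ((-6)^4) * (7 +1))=-79630159 / 1288190840625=-0.00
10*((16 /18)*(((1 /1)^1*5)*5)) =2000 /9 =222.22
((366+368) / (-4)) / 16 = -11.47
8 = 8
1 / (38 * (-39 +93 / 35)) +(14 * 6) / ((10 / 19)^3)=3481130177 / 6042000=576.16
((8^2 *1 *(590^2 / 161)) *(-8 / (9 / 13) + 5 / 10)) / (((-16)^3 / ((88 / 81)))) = 190497725 / 469476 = 405.77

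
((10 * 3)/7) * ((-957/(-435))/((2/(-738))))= -24354/7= -3479.14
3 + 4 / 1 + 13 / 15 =118 / 15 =7.87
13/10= 1.30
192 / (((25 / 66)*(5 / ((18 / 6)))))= 38016 / 125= 304.13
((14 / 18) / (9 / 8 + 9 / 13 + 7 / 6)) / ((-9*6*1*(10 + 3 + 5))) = -26 / 96957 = -0.00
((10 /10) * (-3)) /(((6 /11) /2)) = -11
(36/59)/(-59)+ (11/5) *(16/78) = 299308/678795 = 0.44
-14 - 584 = -598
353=353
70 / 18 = 35 / 9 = 3.89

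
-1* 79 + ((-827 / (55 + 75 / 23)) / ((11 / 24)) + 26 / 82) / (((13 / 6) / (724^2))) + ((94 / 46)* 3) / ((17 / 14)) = -5695196693581931 / 767965055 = -7415958.13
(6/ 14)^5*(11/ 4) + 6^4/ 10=43577109/ 336140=129.64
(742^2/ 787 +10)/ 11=558434/ 8657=64.51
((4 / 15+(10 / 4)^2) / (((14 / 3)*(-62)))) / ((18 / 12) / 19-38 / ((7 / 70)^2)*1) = 7429 / 1253365960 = 0.00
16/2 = 8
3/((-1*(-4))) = 3/4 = 0.75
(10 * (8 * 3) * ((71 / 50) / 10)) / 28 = 213 / 175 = 1.22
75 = 75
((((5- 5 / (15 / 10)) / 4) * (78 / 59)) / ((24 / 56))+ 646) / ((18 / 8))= 458278 / 1593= 287.68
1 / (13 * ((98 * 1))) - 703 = -895621 / 1274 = -703.00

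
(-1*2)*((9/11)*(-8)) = 144/11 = 13.09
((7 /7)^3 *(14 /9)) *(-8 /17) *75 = -2800 /51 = -54.90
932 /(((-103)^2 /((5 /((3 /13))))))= 60580 /31827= 1.90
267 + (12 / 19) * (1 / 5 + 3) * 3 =25941 / 95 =273.06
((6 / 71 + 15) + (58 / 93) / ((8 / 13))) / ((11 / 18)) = 1275537 / 48422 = 26.34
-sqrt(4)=-2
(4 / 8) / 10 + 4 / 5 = 17 / 20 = 0.85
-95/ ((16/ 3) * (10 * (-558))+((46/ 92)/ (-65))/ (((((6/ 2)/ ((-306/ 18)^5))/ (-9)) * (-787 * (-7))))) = 68036150/ 21317478771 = 0.00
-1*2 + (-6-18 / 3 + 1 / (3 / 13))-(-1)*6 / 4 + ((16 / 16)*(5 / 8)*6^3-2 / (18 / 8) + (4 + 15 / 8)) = 131.82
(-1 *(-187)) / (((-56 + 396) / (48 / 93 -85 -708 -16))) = -275693 / 620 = -444.67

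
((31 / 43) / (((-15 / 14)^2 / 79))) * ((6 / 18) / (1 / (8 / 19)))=3840032 / 551475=6.96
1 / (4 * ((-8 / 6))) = -3 / 16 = -0.19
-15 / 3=-5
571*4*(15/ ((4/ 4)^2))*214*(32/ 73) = 234612480/ 73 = 3213869.59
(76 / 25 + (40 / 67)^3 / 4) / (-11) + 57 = 4691202037 / 82709825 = 56.72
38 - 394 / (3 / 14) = -1800.67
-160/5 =-32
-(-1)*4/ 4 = 1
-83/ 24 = -3.46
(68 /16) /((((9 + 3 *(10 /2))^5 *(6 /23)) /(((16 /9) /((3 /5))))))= 0.00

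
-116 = -116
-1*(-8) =8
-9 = -9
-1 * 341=-341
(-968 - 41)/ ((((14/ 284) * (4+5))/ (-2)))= 286556/ 63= 4548.51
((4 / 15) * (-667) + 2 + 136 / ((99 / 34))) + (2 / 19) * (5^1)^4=-595996 / 9405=-63.37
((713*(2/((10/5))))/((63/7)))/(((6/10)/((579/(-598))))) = -29915/234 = -127.84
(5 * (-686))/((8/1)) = -1715/4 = -428.75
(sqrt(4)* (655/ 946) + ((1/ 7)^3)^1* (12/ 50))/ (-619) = -5619463/ 2510648525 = -0.00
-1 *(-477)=477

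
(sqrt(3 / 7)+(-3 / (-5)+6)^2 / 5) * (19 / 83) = 19 * sqrt(21) / 581+20691 / 10375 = 2.14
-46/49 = -0.94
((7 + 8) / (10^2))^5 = 243 / 3200000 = 0.00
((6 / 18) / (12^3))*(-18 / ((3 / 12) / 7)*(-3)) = 7 / 24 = 0.29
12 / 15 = 4 / 5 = 0.80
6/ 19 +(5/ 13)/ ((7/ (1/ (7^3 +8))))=191741/ 606879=0.32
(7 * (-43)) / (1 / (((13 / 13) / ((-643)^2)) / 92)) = -301 / 38037308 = -0.00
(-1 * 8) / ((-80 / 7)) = 7 / 10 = 0.70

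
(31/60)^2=0.27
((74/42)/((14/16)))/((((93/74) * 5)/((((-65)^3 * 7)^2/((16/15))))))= 103248461265625/93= 1110198508232.53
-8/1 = -8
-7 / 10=-0.70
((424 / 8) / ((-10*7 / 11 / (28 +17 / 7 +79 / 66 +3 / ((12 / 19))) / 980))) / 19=-93757 / 6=-15626.17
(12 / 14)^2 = 36 / 49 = 0.73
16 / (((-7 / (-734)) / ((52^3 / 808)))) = 206412544 / 707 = 291955.51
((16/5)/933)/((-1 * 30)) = -8/69975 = -0.00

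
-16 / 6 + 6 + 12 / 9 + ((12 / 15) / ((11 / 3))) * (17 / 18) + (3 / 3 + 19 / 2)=1691 / 110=15.37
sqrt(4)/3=2/3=0.67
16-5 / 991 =15851 / 991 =15.99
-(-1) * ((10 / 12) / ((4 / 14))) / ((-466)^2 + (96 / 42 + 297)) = 245 / 18266244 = 0.00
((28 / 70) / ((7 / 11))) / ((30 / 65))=1.36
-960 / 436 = -240 / 109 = -2.20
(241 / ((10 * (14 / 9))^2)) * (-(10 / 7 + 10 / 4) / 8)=-214731 / 439040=-0.49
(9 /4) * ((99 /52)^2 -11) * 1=-179487 /10816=-16.59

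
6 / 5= 1.20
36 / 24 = 1.50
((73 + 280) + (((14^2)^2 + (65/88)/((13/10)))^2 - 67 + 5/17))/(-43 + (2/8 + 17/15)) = -728589234039135/20545316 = -35462546.99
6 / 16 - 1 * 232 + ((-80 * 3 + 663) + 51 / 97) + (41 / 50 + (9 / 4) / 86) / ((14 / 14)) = 80394747 / 417100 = 192.75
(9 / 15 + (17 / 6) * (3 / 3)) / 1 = 103 / 30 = 3.43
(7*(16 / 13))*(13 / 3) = 112 / 3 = 37.33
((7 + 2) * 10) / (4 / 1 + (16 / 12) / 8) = 108 / 5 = 21.60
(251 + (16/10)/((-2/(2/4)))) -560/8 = 903/5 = 180.60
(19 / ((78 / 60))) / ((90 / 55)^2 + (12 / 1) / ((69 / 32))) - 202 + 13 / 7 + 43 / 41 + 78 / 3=-1466321617 / 8558914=-171.32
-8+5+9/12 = -9/4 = -2.25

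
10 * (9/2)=45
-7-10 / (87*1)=-619 / 87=-7.11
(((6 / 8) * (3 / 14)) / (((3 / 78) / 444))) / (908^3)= 12987 / 5240293184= 0.00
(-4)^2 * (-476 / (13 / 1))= -7616 / 13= -585.85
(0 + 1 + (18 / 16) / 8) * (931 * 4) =4247.69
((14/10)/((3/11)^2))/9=847/405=2.09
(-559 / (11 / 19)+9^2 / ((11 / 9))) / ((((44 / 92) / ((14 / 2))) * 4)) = -398153 / 121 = -3290.52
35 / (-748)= -35 / 748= -0.05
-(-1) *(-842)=-842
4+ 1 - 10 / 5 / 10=24 / 5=4.80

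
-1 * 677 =-677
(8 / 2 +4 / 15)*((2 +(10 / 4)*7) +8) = 352 / 3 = 117.33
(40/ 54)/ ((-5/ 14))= -56/ 27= -2.07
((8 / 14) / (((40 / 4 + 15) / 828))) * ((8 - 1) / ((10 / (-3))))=-4968 / 125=-39.74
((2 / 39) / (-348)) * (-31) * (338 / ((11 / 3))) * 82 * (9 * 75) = 7435350 / 319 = 23308.31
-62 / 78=-31 / 39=-0.79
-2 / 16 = -1 / 8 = -0.12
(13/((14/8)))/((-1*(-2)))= 26/7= 3.71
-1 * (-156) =156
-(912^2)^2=-691798081536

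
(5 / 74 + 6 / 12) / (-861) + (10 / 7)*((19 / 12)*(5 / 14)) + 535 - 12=467233895 / 891996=523.81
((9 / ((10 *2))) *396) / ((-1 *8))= -891 / 40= -22.28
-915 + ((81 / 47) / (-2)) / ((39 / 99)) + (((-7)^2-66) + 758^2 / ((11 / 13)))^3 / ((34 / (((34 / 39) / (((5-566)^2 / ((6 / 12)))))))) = 362674264165667469354 / 28438224529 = 12753055796.29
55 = 55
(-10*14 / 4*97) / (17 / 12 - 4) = 40740 / 31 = 1314.19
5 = 5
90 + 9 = 99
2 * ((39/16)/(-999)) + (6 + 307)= 833819/2664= 313.00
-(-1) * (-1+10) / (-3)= -3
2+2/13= 28/13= 2.15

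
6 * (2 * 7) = 84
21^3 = 9261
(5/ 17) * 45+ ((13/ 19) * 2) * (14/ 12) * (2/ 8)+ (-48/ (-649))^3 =14446655455895/ 1059541224324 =13.63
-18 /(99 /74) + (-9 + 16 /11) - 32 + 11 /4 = -50.25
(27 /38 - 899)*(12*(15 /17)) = -3072150 /323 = -9511.30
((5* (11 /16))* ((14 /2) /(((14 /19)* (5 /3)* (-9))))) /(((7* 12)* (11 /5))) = -95 /8064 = -0.01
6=6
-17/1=-17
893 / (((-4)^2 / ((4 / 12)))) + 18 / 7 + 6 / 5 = 37591 / 1680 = 22.38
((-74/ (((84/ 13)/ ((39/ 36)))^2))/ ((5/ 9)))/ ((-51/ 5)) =1056757/ 2878848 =0.37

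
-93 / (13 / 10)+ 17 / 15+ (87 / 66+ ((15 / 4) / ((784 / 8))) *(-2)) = -29077709 / 420420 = -69.16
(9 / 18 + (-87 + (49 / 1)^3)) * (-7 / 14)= -58781.25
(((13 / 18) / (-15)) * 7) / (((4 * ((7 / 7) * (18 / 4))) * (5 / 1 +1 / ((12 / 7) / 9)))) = -0.00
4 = 4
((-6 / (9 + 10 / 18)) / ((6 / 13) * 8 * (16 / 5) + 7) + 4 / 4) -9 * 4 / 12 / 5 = 96403 / 262945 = 0.37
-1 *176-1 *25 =-201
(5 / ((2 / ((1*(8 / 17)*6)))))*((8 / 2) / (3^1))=160 / 17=9.41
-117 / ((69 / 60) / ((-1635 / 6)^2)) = -173759625 / 23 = -7554766.30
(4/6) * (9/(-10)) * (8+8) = -48/5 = -9.60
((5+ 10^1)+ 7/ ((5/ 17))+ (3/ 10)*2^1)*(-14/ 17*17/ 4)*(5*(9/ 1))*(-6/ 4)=37233/ 4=9308.25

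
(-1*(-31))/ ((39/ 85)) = 2635/ 39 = 67.56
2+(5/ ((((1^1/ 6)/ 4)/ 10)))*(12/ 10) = 1442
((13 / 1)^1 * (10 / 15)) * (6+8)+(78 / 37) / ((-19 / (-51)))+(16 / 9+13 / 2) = 1711703 / 12654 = 135.27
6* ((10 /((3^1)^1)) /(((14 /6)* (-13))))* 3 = -180 /91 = -1.98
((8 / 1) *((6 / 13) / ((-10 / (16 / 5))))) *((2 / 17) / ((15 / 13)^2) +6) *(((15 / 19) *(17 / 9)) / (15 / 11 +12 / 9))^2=-6131637248 / 2787993975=-2.20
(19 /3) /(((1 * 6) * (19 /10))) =5 /9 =0.56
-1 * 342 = -342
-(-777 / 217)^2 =-12321 / 961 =-12.82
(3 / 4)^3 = 27 / 64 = 0.42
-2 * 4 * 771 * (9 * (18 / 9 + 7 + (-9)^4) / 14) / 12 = -15196410 / 7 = -2170915.71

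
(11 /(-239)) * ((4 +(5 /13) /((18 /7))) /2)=-10681 /111852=-0.10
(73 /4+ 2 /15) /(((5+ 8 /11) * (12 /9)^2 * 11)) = 0.16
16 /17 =0.94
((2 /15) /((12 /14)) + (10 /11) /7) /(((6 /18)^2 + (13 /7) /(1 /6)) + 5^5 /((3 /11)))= 989 /39742120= 0.00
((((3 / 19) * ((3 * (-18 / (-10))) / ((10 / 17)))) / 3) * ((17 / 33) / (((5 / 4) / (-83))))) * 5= -82.63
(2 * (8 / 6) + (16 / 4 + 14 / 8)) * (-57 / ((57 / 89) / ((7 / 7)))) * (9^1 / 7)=-26967 / 28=-963.11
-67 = -67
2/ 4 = 1/ 2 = 0.50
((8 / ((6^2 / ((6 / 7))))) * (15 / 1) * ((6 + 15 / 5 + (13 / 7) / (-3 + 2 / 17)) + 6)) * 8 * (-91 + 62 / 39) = -2747198080 / 93639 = -29338.18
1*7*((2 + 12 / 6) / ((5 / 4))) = 112 / 5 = 22.40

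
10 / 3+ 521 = 1573 / 3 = 524.33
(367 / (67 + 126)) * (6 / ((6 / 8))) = 2936 / 193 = 15.21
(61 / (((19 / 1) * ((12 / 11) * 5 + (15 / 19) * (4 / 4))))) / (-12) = -0.04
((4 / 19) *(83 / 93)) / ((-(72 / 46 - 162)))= 3818 / 3260115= 0.00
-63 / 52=-1.21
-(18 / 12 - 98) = 193 / 2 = 96.50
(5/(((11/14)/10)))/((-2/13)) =-4550/11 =-413.64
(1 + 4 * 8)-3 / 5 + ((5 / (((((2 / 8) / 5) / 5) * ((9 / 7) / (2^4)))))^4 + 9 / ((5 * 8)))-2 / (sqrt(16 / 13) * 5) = 78675968000001712421 / 52488-sqrt(13) / 10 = 1498932479804940.05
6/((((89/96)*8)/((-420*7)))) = -211680/89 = -2378.43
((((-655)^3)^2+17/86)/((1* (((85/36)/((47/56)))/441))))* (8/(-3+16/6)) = -1085871459266926477780698/3655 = -297092054518994932361.34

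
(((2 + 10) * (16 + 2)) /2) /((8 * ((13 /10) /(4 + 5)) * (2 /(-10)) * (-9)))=675 /13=51.92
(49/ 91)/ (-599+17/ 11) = -0.00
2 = 2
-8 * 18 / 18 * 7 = -56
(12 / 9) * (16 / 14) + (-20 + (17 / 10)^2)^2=294.28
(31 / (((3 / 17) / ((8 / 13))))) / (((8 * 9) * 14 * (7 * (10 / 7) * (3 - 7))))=-527 / 196560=-0.00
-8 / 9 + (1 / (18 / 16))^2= -8 / 81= -0.10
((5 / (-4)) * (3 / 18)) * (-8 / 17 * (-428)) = -2140 / 51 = -41.96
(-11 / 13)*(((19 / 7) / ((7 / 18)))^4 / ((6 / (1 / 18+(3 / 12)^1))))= -7663656726 / 74942413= -102.26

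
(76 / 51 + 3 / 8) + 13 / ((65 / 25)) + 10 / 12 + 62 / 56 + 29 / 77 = 96157 / 10472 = 9.18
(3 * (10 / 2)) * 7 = 105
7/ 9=0.78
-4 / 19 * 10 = -40 / 19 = -2.11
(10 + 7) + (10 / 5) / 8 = 69 / 4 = 17.25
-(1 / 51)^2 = -1 / 2601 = -0.00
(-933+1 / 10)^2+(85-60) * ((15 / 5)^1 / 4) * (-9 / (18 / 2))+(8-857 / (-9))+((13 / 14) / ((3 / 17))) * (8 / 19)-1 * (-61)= 52096438351 / 59850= 870450.10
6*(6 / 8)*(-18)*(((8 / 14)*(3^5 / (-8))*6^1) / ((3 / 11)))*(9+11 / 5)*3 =5196312 / 5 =1039262.40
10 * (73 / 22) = 365 / 11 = 33.18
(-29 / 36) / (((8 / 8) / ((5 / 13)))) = -145 / 468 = -0.31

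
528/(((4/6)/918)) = 727056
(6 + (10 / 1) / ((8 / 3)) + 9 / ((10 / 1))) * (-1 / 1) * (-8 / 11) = 426 / 55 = 7.75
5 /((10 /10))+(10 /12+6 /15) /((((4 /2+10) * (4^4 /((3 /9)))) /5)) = 276517 /55296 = 5.00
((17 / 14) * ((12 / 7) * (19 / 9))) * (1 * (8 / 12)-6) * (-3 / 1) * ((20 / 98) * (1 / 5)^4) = 20672 / 900375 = 0.02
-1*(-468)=468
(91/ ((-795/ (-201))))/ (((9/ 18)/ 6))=73164/ 265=276.09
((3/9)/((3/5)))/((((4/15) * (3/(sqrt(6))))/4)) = 25 * sqrt(6)/9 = 6.80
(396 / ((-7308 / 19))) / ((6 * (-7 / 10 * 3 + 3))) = -1045 / 5481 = -0.19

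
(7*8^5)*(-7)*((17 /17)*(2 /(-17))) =3211264 /17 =188897.88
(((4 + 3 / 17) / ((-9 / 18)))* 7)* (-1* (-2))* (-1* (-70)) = -139160 / 17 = -8185.88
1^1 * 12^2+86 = 230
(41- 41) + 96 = 96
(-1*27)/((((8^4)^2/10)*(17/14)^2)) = -6615/606076928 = -0.00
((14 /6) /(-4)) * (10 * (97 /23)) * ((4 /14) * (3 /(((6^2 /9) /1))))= -485 /92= -5.27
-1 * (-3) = 3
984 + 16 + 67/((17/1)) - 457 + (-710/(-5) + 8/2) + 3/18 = 70697/102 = 693.11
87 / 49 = 1.78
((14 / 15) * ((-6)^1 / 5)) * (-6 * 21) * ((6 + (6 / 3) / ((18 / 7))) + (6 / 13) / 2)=989.05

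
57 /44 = 1.30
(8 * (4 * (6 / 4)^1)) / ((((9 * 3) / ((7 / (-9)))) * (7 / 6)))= -32 / 27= -1.19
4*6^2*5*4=2880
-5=-5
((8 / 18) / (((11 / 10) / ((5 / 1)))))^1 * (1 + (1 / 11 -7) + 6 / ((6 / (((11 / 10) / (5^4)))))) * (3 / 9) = -1624516 / 408375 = -3.98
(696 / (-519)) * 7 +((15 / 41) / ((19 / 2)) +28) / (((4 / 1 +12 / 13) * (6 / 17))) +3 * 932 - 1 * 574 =57669480769 / 25875264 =2228.75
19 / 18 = 1.06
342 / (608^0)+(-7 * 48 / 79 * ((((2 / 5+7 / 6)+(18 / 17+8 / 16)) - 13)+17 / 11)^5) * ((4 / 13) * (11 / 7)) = 447322865566833389661002 / 5404068329987559375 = 82775.21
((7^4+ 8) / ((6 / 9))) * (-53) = -383031 / 2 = -191515.50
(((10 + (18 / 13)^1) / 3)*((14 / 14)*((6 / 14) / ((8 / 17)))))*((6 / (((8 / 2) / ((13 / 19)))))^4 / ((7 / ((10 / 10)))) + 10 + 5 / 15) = 288971931215 / 7969389792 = 36.26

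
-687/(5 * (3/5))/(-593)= 0.39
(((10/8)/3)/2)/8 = 5/192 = 0.03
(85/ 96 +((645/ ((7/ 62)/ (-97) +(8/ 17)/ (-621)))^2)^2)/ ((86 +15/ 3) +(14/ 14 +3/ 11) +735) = 593948176981612697450347898586010807825945867/ 38720286978772708570235520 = 15339456995947055389.28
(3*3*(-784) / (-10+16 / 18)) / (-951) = -10584 / 12997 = -0.81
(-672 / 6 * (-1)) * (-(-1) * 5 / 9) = 560 / 9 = 62.22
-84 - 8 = -92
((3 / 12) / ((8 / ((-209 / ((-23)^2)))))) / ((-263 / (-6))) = -627 / 2226032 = -0.00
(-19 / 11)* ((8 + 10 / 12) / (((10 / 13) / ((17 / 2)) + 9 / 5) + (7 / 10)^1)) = -222547 / 37785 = -5.89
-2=-2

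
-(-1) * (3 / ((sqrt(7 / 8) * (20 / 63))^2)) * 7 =238.14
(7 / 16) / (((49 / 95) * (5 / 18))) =171 / 56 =3.05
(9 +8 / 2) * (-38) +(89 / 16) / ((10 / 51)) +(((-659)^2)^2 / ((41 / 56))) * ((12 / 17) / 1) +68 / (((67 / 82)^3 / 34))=6098953626424095336369 / 33541089760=181835285319.13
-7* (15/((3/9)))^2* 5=-70875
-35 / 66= -0.53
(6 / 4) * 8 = 12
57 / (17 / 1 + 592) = 19 / 203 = 0.09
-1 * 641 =-641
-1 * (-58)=58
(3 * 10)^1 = 30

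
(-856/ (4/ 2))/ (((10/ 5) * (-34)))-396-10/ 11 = -73045/ 187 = -390.61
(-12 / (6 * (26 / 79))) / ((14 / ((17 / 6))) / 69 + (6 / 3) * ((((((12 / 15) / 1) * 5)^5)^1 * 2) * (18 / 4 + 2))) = -30889 / 135330156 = -0.00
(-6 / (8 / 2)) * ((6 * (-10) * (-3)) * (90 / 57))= -8100 / 19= -426.32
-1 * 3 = -3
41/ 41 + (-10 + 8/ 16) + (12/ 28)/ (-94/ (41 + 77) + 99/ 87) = -29615/ 4088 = -7.24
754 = 754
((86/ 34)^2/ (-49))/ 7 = -1849/ 99127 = -0.02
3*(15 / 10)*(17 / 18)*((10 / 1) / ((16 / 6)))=255 / 16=15.94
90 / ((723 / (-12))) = -360 / 241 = -1.49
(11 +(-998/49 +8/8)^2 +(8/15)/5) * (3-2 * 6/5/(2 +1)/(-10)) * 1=764996188/643125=1189.50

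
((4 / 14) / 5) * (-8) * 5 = -16 / 7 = -2.29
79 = 79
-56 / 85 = -0.66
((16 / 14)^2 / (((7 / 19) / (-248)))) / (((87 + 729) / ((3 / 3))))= -18848 / 17493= -1.08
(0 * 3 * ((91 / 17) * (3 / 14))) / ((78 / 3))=0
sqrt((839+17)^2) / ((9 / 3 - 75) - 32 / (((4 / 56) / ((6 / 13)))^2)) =-18083 / 29745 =-0.61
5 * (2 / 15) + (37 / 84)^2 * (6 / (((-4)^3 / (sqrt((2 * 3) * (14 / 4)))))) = 2 / 3 - 1369 * sqrt(21) / 75264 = 0.58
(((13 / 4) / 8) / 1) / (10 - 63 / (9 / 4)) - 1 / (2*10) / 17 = -0.03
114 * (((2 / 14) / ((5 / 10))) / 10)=114 / 35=3.26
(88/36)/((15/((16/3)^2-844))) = -32296/243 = -132.91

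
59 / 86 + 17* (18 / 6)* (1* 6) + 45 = 30245 / 86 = 351.69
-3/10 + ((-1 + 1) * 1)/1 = -0.30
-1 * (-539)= 539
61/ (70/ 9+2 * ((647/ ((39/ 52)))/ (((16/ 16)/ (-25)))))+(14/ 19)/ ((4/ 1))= 674012/ 3687235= 0.18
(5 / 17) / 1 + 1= 22 / 17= 1.29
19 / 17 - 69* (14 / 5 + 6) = -51517 / 85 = -606.08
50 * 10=500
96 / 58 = 48 / 29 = 1.66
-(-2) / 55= 2 / 55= 0.04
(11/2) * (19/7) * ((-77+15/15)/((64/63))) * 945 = -33773355/32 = -1055417.34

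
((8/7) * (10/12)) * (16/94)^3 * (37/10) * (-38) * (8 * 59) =-679559168/2180283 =-311.68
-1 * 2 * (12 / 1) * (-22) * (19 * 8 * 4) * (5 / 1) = 1605120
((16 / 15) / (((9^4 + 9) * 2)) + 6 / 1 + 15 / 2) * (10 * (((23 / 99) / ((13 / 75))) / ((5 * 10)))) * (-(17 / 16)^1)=-40015331 / 10406880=-3.85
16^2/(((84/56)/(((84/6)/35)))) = 1024/15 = 68.27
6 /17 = 0.35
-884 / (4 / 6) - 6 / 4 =-2655 / 2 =-1327.50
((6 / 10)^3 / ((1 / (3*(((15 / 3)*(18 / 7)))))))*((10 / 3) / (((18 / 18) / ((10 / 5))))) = 1944 / 35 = 55.54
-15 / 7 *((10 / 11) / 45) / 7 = -10 / 1617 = -0.01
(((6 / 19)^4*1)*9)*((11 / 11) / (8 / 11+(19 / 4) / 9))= 4618944 / 64769537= 0.07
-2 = -2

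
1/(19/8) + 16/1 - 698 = -12950/19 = -681.58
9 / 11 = 0.82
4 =4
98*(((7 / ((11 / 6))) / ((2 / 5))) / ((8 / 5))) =25725 / 44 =584.66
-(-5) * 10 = 50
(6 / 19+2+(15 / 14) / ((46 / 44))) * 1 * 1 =10219 / 3059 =3.34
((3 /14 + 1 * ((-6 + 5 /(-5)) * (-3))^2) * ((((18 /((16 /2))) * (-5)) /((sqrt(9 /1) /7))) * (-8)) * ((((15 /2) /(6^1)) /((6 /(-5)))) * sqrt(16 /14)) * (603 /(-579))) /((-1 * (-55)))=31039425 * sqrt(14) /59444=1953.75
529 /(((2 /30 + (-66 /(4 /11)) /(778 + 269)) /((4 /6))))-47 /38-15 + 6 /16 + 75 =-551207127 /169784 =-3246.52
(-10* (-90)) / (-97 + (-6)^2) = -900 / 61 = -14.75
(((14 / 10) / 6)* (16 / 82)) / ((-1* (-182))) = 2 / 7995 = 0.00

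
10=10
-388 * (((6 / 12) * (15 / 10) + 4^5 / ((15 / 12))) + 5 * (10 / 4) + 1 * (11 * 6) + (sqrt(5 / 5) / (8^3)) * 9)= -223107469 / 640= -348605.42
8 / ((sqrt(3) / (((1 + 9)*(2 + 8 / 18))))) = 1760*sqrt(3) / 27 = 112.90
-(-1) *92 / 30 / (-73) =-46 / 1095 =-0.04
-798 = -798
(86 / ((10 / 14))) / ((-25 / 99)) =-59598 / 125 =-476.78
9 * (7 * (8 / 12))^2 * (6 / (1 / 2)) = 2352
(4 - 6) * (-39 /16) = 39 /8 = 4.88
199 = 199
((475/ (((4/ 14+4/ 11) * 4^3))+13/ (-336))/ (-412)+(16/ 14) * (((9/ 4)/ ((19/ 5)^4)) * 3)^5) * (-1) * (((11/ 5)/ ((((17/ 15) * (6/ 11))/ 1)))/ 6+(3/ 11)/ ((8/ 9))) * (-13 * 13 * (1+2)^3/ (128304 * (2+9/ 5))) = -561170594412466491829707310889131235/ 2409812987417612379331689214033107812352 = -0.00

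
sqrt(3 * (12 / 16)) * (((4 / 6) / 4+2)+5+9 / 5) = 269 / 20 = 13.45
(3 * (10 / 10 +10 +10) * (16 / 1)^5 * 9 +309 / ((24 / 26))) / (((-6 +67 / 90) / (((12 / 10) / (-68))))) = 1996351.08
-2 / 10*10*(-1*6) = 12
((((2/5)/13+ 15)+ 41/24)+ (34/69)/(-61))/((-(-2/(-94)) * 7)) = -112.34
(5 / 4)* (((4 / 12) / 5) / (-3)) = -1 / 36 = -0.03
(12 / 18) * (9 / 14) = 3 / 7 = 0.43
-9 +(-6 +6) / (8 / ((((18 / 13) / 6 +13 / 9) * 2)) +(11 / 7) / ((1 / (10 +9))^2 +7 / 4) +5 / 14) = -9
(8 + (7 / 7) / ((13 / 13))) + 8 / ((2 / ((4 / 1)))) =25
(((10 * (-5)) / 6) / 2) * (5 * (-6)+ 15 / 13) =3125 / 26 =120.19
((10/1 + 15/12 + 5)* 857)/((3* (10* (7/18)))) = 33423/28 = 1193.68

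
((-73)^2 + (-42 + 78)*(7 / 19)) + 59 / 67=6801822 / 1273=5343.14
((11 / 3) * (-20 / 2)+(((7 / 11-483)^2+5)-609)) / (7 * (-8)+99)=5396.14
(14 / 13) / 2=7 / 13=0.54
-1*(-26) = 26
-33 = -33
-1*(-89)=89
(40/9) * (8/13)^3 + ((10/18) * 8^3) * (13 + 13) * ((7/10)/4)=1295.26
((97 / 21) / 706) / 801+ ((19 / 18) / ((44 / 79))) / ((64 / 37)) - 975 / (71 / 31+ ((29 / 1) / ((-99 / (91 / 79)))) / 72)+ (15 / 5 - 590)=-1350951600199894364533 / 1334297676767666688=-1012.48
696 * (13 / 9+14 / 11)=62408 / 33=1891.15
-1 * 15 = -15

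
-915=-915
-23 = -23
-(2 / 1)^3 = -8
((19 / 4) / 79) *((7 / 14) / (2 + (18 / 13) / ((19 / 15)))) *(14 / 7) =4693 / 241424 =0.02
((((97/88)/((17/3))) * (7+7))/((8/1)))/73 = 0.00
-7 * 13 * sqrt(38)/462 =-13 * sqrt(38)/66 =-1.21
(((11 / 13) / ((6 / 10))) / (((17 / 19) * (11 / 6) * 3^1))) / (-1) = -190 / 663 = -0.29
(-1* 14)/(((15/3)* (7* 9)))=-2/45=-0.04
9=9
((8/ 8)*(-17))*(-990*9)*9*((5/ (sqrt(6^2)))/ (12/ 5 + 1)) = 334125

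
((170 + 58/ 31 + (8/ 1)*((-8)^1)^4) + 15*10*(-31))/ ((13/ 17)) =14908762/ 403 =36994.45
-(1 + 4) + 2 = -3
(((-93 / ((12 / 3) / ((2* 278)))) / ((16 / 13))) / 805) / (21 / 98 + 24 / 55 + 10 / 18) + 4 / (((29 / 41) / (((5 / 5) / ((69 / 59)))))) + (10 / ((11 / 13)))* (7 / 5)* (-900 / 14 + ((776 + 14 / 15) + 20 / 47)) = 313762582573373 / 26607777240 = 11792.14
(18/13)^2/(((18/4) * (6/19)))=228/169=1.35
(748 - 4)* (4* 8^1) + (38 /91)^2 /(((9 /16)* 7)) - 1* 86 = 12375861670 /521703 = 23722.04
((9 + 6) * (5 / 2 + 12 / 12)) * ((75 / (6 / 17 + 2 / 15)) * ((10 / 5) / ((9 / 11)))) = 2454375 / 124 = 19793.35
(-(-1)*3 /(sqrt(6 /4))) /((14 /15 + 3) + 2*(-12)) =-15*sqrt(6) /301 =-0.12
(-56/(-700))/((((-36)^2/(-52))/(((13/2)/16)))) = -169/129600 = -0.00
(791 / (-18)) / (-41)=791 / 738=1.07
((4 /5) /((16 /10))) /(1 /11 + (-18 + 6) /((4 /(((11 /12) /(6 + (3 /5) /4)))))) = -1.40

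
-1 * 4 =-4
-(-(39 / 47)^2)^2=-2313441 / 4879681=-0.47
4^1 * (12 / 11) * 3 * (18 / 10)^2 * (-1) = -42.41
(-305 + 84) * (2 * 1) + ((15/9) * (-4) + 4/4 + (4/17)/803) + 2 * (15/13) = -237104063/532389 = -445.36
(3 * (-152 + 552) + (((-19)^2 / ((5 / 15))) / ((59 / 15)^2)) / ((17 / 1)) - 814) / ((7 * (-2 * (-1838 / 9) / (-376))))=-19530753462 / 380685641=-51.30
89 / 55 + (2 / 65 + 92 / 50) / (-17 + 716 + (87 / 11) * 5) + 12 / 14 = 125939039 / 50825775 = 2.48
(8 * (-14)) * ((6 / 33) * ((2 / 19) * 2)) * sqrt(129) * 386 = -18795.07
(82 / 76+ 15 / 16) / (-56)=-613 / 17024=-0.04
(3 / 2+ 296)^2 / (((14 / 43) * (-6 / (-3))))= 2174725 / 16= 135920.31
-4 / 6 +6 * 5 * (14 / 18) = 68 / 3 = 22.67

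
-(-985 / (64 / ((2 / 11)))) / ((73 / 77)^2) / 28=75845 / 682112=0.11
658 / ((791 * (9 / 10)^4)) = 940000 / 741393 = 1.27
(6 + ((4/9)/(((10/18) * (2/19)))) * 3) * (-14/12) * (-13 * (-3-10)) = -28392/5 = -5678.40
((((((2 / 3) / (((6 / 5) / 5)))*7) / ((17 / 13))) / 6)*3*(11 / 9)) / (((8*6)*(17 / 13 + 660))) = 325325 / 1136454624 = 0.00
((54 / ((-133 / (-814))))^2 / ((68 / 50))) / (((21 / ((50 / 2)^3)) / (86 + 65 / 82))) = 447622680810937500 / 86304631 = 5186543011.94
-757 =-757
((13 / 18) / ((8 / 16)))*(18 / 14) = 13 / 7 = 1.86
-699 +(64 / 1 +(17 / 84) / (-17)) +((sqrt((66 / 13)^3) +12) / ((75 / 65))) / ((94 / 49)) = -12428119 / 19740 +539 * sqrt(858) / 3055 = -624.42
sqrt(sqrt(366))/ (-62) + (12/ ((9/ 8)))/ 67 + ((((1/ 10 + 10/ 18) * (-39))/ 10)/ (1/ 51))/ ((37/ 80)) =-10477436/ 37185 - 366^(1/ 4)/ 62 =-281.84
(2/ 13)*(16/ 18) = 16/ 117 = 0.14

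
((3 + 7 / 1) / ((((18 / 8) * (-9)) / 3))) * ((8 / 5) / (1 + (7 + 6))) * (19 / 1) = -608 / 189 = -3.22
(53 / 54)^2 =2809 / 2916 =0.96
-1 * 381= -381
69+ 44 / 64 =1115 / 16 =69.69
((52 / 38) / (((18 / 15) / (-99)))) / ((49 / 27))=-57915 / 931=-62.21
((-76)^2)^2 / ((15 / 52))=1734833152 / 15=115655543.47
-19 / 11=-1.73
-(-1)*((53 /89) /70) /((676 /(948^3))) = 5644310472 /526435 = 10721.76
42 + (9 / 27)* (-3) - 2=39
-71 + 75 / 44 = -3049 / 44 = -69.30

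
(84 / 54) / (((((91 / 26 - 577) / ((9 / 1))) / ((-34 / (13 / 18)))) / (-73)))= -1250928 / 14911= -83.89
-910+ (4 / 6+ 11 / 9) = -8173 / 9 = -908.11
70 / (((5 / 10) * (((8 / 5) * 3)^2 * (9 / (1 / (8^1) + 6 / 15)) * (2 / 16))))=1225 / 432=2.84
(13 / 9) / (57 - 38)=13 / 171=0.08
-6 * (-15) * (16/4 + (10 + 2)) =1440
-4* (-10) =40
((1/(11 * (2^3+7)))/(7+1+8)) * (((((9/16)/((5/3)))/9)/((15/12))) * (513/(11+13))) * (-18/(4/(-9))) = 13851/1408000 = 0.01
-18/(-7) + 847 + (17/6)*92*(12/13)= 99207/91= 1090.19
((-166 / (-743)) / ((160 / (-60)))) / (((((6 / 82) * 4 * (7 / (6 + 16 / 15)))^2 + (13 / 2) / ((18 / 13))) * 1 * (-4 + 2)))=10581842889 / 1207069479886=0.01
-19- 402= -421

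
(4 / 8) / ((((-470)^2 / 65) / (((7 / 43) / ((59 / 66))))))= 3003 / 112084660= 0.00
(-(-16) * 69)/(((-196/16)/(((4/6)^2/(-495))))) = 5888/72765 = 0.08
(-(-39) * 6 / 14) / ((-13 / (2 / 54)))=-0.05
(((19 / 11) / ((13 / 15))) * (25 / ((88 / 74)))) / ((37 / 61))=434625 / 6292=69.08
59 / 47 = 1.26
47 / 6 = 7.83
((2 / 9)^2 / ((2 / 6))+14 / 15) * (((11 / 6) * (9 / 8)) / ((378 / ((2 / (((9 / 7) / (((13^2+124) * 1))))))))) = 235279 / 87480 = 2.69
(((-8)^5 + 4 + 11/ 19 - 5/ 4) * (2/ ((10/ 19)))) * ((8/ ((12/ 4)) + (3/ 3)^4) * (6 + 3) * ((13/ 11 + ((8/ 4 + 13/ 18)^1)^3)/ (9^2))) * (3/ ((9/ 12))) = -682269098965/ 157464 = -4332857.66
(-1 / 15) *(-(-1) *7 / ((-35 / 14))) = 14 / 75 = 0.19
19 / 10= 1.90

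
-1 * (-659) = 659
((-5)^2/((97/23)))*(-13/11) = -7475/1067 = -7.01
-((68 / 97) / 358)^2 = -0.00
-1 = -1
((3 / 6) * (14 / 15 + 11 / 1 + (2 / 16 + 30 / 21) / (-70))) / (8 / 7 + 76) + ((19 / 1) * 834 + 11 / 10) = 5750623663 / 362880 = 15847.18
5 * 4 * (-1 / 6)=-10 / 3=-3.33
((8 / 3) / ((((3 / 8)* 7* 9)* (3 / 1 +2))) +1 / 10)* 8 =556 / 567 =0.98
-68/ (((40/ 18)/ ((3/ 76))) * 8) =-459/ 3040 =-0.15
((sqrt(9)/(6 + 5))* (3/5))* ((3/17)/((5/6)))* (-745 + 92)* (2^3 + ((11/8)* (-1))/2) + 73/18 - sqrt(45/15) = -54331229/336600 - sqrt(3) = -163.14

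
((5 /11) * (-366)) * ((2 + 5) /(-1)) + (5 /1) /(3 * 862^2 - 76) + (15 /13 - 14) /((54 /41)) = 9938583897289 /8606385216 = 1154.79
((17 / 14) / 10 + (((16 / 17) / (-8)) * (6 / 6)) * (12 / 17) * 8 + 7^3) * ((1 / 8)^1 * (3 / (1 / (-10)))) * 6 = -124702317 / 16184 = -7705.28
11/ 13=0.85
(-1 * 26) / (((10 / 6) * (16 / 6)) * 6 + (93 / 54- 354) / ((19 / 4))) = 2223 / 4061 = 0.55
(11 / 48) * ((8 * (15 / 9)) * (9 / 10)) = 11 / 4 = 2.75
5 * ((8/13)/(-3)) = -40/39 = -1.03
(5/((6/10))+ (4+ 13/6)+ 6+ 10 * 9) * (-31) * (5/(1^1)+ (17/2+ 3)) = -226083/4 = -56520.75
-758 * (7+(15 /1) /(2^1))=-10991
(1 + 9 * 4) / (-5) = -37 / 5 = -7.40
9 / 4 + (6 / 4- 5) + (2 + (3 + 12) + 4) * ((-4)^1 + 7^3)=28471 / 4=7117.75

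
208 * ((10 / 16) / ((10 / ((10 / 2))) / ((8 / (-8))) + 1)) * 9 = -1170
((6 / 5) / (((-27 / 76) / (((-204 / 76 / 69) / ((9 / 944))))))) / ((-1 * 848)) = -8024 / 493695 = -0.02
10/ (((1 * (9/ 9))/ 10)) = 100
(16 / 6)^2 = 64 / 9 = 7.11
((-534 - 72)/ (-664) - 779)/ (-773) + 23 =24.01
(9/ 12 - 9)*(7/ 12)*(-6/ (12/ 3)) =231/ 32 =7.22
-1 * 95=-95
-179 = -179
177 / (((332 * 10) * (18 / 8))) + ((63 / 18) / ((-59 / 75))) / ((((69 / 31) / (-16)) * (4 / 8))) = 216212063 / 3378930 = 63.99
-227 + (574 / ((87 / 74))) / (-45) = -931181 / 3915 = -237.85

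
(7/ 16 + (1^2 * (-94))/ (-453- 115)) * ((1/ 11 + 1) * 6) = 6165/ 1562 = 3.95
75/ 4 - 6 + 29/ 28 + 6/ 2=235/ 14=16.79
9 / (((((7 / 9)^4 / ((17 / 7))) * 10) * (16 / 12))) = 3011499 / 672280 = 4.48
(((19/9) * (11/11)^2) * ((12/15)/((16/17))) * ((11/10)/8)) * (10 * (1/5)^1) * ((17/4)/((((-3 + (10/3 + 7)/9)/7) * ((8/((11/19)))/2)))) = -734349/640000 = -1.15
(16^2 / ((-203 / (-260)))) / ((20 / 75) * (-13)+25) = 998400 / 65569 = 15.23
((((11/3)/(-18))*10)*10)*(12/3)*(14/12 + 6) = -47300/81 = -583.95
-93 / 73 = -1.27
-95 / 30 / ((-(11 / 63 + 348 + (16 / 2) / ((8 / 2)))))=399 / 44122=0.01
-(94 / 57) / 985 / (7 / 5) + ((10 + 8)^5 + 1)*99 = 14704053418499 / 78603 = 187067331.00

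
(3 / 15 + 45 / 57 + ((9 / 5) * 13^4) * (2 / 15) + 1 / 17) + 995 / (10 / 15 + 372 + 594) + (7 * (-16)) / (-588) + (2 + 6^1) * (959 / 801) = 36063313088881 / 5252076900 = 6866.49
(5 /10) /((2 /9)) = 9 /4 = 2.25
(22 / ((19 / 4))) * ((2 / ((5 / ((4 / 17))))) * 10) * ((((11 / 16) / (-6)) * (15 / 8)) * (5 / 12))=-0.39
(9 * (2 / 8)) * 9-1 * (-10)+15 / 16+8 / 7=32.33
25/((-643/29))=-725/643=-1.13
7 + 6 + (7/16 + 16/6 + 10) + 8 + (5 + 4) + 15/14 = 14843/336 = 44.18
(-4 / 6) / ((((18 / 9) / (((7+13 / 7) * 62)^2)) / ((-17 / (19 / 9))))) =753593136 / 931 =809444.83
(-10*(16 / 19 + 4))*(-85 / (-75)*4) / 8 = -1564 / 57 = -27.44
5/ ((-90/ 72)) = -4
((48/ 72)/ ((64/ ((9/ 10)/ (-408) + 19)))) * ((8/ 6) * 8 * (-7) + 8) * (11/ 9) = -16.12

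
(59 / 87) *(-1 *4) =-236 / 87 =-2.71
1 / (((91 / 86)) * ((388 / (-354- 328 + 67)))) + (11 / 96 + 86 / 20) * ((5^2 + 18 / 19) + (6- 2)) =10522221797 / 80502240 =130.71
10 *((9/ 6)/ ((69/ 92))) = 20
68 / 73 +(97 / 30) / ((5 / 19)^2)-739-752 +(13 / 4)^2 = -627573697 / 438000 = -1432.82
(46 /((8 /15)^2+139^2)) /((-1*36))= -575 /8694578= -0.00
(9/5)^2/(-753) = -27/6275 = -0.00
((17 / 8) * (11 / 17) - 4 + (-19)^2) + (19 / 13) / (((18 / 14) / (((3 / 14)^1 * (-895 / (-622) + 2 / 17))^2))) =14590525504925 / 40698649264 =358.50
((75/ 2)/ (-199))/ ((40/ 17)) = -255/ 3184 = -0.08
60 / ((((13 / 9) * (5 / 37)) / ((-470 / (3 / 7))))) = -4382280 / 13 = -337098.46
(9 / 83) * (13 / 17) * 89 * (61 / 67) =635193 / 94537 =6.72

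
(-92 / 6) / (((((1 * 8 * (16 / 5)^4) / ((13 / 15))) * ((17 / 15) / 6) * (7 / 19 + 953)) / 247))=-877004375 / 40362049536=-0.02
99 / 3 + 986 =1019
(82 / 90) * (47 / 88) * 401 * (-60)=-772727 / 66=-11707.98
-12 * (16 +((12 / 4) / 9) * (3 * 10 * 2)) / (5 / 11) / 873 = -528 / 485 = -1.09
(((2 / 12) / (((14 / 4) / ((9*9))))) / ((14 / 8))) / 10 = 54 / 245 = 0.22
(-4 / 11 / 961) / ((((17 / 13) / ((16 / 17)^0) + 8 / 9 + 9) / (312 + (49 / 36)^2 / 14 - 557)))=8251061 / 997056720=0.01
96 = 96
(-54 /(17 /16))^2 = 746496 /289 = 2583.03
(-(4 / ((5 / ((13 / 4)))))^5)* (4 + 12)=-5940688 / 3125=-1901.02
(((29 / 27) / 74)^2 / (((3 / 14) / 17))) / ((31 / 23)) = 2301817 / 185628186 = 0.01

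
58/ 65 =0.89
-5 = -5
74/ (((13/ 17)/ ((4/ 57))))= 5032/ 741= 6.79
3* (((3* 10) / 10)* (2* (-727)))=-13086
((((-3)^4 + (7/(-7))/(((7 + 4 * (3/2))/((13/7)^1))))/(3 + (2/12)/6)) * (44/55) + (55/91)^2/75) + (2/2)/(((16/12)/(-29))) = -20636281/54157740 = -0.38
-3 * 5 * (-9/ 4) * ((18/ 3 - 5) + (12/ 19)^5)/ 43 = 367865685/ 425889028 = 0.86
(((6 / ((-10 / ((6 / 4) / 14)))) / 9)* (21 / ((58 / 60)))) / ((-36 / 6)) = 3 / 116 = 0.03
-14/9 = -1.56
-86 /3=-28.67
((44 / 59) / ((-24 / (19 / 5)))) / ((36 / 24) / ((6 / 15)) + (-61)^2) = -418 / 13185615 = -0.00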